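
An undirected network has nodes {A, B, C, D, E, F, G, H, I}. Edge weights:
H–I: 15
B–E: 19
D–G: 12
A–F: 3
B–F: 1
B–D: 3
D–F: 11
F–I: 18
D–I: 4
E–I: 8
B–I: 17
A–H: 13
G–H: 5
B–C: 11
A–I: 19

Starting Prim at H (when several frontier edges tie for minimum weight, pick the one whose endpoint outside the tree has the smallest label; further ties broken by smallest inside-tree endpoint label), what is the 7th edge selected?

E-I

Grow the tree from H using Prim:
Step 1: cheapest edge leaving the tree is G–H (5); add G.
Step 2: cheapest edge leaving the tree is D–G (12); add D.
Step 3: cheapest edge leaving the tree is B–D (3); add B.
Step 4: cheapest edge leaving the tree is B–F (1); add F.
Step 5: cheapest edge leaving the tree is A–F (3); add A.
Step 6: cheapest edge leaving the tree is D–I (4); add I.
Step 7: cheapest edge leaving the tree is E–I (8); add E.
Step 8: cheapest edge leaving the tree is B–C (11); add C.
The 7th edge added is E–I.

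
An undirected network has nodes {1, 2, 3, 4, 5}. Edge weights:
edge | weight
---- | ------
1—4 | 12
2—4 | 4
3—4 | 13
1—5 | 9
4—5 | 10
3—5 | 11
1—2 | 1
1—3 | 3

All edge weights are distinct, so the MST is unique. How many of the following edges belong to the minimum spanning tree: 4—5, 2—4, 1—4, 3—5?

1

Kruskal: consider edges lightest-first.
1—2 (1): add — endpoints in different components.
1—3 (3): add — endpoints in different components.
2—4 (4): add — endpoints in different components.
1—5 (9): add — endpoints in different components.
MST edge set: {1—2, 1—3, 2—4, 1—5}.
Of the listed edges, {2—4} are in the MST → 1.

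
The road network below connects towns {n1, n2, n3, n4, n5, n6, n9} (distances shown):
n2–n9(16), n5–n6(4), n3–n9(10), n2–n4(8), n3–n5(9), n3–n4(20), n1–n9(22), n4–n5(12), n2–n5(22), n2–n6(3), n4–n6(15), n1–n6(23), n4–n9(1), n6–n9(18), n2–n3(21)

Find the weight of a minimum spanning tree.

Sort edges by weight, then run Kruskal:
n4–n9 (1): add — endpoints in different components.
n2–n6 (3): add — endpoints in different components.
n5–n6 (4): add — endpoints in different components.
n2–n4 (8): add — endpoints in different components.
n3–n5 (9): add — endpoints in different components.
n3–n9 (10): skip — n9 and n3 already connected.
n4–n5 (12): skip — n5 and n4 already connected.
n4–n6 (15): skip — n6 and n4 already connected.
n2–n9 (16): skip — n9 and n2 already connected.
n6–n9 (18): skip — n6 and n9 already connected.
n3–n4 (20): skip — n4 and n3 already connected.
n2–n3 (21): skip — n3 and n2 already connected.
n1–n9 (22): add — endpoints in different components.
MST edges: n4–n9, n2–n6, n5–n6, n2–n4, n3–n5, n1–n9; total weight 1+3+4+8+9+22 = 47.

47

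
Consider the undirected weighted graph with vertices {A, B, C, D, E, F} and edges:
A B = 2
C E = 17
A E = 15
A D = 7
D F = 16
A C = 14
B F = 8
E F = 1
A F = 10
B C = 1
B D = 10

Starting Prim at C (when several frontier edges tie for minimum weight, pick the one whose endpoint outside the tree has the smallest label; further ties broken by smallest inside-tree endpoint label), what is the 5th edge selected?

E-F

Prim, starting at C.
Step 1: frontier [B C 1, A C 14, C E 17] → take B C (1); add B.
Step 2: frontier [A B 2, B F 8, B D 10, A C 14, C E 17] → take A B (2); add A.
Step 3: frontier [A D 7, A F 10, A E 15, B F 8, B D 10, C E 17] → take A D (7); add D.
Step 4: frontier [A F 10, A E 15, B F 8, C E 17, D F 16] → take B F (8); add F.
Step 5: frontier [A E 15, C E 17, E F 1] → take E F (1); add E.
The 5th edge added is E F.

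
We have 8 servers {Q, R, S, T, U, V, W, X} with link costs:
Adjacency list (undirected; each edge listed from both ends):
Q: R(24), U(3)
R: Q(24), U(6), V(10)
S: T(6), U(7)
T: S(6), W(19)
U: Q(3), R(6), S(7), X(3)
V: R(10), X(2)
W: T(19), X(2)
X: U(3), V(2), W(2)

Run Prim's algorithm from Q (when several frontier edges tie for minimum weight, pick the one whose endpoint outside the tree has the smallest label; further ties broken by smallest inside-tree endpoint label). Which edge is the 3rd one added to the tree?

V-X

Prim, starting at Q.
Step 1: cheapest edge leaving the tree is Q—U (3); add U.
Step 2: cheapest edge leaving the tree is U—X (3); add X.
Step 3: cheapest edge leaving the tree is V—X (2); add V.
Step 4: cheapest edge leaving the tree is W—X (2); add W.
Step 5: cheapest edge leaving the tree is R—U (6); add R.
Step 6: cheapest edge leaving the tree is S—U (7); add S.
Step 7: cheapest edge leaving the tree is S—T (6); add T.
The 3rd edge added is V—X.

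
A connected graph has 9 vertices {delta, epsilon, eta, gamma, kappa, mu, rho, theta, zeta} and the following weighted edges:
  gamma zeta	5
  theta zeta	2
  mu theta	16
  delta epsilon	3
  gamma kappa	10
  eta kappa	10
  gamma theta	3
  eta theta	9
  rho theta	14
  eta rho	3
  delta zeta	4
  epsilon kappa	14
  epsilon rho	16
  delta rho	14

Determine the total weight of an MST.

50

Kruskal: consider edges lightest-first.
theta zeta (2): add — endpoints in different components.
delta epsilon (3): add — endpoints in different components.
eta rho (3): add — endpoints in different components.
gamma theta (3): add — endpoints in different components.
delta zeta (4): add — endpoints in different components.
gamma zeta (5): skip — gamma and zeta already connected.
eta theta (9): add — endpoints in different components.
eta kappa (10): add — endpoints in different components.
gamma kappa (10): skip — gamma and kappa already connected.
delta rho (14): skip — rho and delta already connected.
epsilon kappa (14): skip — epsilon and kappa already connected.
rho theta (14): skip — rho and theta already connected.
epsilon rho (16): skip — epsilon and rho already connected.
mu theta (16): add — endpoints in different components.
MST edges: theta zeta, delta epsilon, eta rho, gamma theta, delta zeta, eta theta, eta kappa, mu theta; total weight 2+3+3+3+4+9+10+16 = 50.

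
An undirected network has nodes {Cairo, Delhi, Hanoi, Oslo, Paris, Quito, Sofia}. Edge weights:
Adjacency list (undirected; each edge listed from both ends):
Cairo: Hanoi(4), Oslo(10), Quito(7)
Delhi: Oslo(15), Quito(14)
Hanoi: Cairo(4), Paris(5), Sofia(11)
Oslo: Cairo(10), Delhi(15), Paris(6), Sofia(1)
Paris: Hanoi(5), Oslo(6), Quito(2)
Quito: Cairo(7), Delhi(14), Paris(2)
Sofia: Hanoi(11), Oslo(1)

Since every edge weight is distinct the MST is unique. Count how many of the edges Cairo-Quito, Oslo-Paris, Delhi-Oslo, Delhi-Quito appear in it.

Kruskal's algorithm — process edges by increasing weight (ties by edge label):
Oslo-Sofia (1): add. Components now {Delhi} {Paris} {Quito} {Cairo} {Oslo,Sofia} {Hanoi}
Paris-Quito (2): add. Components now {Delhi} {Paris,Quito} {Cairo} {Oslo,Sofia} {Hanoi}
Cairo-Hanoi (4): add. Components now {Delhi} {Paris,Quito} {Cairo,Hanoi} {Oslo,Sofia}
Hanoi-Paris (5): add. Components now {Delhi} {Cairo,Hanoi,Paris,Quito} {Oslo,Sofia}
Oslo-Paris (6): add. Components now {Delhi} {Cairo,Hanoi,Oslo,Paris,Quito,Sofia}
Cairo-Quito (7): skip — Quito and Cairo already connected.
Cairo-Oslo (10): skip — Cairo and Oslo already connected.
Hanoi-Sofia (11): skip — Hanoi and Sofia already connected.
Delhi-Quito (14): add. Components now {Cairo,Delhi,Hanoi,Oslo,Paris,Quito,Sofia}
MST edge set: {Oslo-Sofia, Paris-Quito, Cairo-Hanoi, Hanoi-Paris, Oslo-Paris, Delhi-Quito}.
Of the listed edges, {Oslo-Paris, Delhi-Quito} are in the MST → 2.

2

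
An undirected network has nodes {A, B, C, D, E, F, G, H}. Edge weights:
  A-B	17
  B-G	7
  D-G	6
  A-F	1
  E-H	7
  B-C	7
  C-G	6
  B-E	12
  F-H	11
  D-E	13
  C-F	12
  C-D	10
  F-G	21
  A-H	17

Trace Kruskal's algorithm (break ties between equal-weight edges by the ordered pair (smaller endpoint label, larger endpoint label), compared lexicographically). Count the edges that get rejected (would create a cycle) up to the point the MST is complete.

2

Kruskal's algorithm — process edges by increasing weight (ties by edge label):
A-F (1): add — endpoints in different components.
C-G (6): add — endpoints in different components.
D-G (6): add — endpoints in different components.
B-C (7): add — endpoints in different components.
B-G (7): skip — B and G already connected.
E-H (7): add — endpoints in different components.
C-D (10): skip — C and D already connected.
F-H (11): add — endpoints in different components.
B-E (12): add — endpoints in different components.
Edges rejected before the tree was complete: 2.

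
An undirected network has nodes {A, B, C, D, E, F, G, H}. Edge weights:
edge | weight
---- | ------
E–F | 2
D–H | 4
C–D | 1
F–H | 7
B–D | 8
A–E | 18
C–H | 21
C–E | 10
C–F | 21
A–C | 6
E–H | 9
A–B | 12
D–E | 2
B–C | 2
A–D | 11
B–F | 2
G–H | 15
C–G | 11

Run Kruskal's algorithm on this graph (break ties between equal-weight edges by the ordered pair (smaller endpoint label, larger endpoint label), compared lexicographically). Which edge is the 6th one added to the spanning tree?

A-C

Sort edges by weight, then run Kruskal:
C–D (1): add — endpoints in different components.
B–C (2): add — endpoints in different components.
B–F (2): add — endpoints in different components.
D–E (2): add — endpoints in different components.
E–F (2): skip — E and F already connected.
D–H (4): add — endpoints in different components.
A–C (6): add — endpoints in different components.
F–H (7): skip — F and H already connected.
B–D (8): skip — B and D already connected.
E–H (9): skip — E and H already connected.
C–E (10): skip — C and E already connected.
A–D (11): skip — A and D already connected.
C–G (11): add — endpoints in different components.
The 6th edge added is A–C.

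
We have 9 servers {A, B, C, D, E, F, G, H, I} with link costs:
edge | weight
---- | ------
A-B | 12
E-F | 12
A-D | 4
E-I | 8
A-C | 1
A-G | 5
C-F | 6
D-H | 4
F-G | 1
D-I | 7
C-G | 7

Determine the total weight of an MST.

Kruskal's algorithm — process edges by increasing weight (ties by edge label):
A-C (1): add — endpoints in different components.
F-G (1): add — endpoints in different components.
A-D (4): add — endpoints in different components.
D-H (4): add — endpoints in different components.
A-G (5): add — endpoints in different components.
C-F (6): skip — C and F already connected.
C-G (7): skip — C and G already connected.
D-I (7): add — endpoints in different components.
E-I (8): add — endpoints in different components.
A-B (12): add — endpoints in different components.
MST edges: A-C, F-G, A-D, D-H, A-G, D-I, E-I, A-B; total weight 1+1+4+4+5+7+8+12 = 42.

42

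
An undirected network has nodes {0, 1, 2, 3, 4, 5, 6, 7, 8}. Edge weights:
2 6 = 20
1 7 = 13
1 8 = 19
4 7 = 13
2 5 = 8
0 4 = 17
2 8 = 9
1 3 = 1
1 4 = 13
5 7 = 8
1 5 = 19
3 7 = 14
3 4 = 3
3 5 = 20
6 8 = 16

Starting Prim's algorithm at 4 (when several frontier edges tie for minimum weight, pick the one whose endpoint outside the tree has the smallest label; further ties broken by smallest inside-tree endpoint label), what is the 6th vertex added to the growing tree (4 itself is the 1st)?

Prim, starting at 4.
Step 1: cheapest edge leaving the tree is 3 4 (3); add 3.
Step 2: cheapest edge leaving the tree is 1 3 (1); add 1.
Step 3: cheapest edge leaving the tree is 1 7 (13); add 7.
Step 4: cheapest edge leaving the tree is 5 7 (8); add 5.
Step 5: cheapest edge leaving the tree is 2 5 (8); add 2.
Step 6: cheapest edge leaving the tree is 2 8 (9); add 8.
Step 7: cheapest edge leaving the tree is 6 8 (16); add 6.
Step 8: cheapest edge leaving the tree is 0 4 (17); add 0.
Vertex order: 4, 3, 1, 7, 5, 2, 8, 6, 0. The 6th vertex is 2.

2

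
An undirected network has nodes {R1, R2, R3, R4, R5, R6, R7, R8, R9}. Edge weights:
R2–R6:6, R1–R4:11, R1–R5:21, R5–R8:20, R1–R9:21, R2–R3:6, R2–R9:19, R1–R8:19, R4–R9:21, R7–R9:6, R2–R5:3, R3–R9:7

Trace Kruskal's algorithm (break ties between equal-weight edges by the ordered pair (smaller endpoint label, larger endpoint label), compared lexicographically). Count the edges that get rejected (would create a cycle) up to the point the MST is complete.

Sort edges by weight, then run Kruskal:
R2–R5 (3): add — endpoints in different components.
R2–R3 (6): add — endpoints in different components.
R2–R6 (6): add — endpoints in different components.
R7–R9 (6): add — endpoints in different components.
R3–R9 (7): add — endpoints in different components.
R1–R4 (11): add — endpoints in different components.
R1–R8 (19): add — endpoints in different components.
R2–R9 (19): skip — R9 and R2 already connected.
R5–R8 (20): add — endpoints in different components.
Edges rejected before the tree was complete: 1.

1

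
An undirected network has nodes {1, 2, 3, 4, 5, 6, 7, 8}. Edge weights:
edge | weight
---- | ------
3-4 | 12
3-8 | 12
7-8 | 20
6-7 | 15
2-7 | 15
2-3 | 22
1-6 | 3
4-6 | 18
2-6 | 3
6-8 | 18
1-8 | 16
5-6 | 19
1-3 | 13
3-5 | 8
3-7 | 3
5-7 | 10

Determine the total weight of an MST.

Kruskal's algorithm — process edges by increasing weight (ties by edge label):
1-6 (3): add — endpoints in different components.
2-6 (3): add — endpoints in different components.
3-7 (3): add — endpoints in different components.
3-5 (8): add — endpoints in different components.
5-7 (10): skip — 5 and 7 already connected.
3-4 (12): add — endpoints in different components.
3-8 (12): add — endpoints in different components.
1-3 (13): add — endpoints in different components.
MST edges: 1-6, 2-6, 3-7, 3-5, 3-4, 3-8, 1-3; total weight 3+3+3+8+12+12+13 = 54.

54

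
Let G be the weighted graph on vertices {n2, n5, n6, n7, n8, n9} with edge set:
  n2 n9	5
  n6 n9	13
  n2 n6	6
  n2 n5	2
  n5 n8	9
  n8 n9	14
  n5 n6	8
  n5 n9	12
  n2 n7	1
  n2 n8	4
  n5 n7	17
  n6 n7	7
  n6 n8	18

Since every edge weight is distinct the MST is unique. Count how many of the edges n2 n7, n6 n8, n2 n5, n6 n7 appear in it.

Kruskal: consider edges lightest-first.
n2 n7 (1): add. Components now {n2,n7} {n5} {n8} {n6} {n9}
n2 n5 (2): add. Components now {n2,n5,n7} {n8} {n6} {n9}
n2 n8 (4): add. Components now {n2,n5,n7,n8} {n6} {n9}
n2 n9 (5): add. Components now {n2,n5,n7,n8,n9} {n6}
n2 n6 (6): add. Components now {n2,n5,n6,n7,n8,n9}
MST edge set: {n2 n7, n2 n5, n2 n8, n2 n9, n2 n6}.
Of the listed edges, {n2 n7, n2 n5} are in the MST → 2.

2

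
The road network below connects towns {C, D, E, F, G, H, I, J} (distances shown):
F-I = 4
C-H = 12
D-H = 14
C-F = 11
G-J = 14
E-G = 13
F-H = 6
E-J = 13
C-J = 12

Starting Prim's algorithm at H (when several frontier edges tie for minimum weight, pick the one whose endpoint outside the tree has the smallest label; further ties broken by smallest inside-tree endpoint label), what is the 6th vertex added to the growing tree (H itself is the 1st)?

Grow the tree from H using Prim:
Step 1: cheapest edge leaving the tree is F-H (6); add F.
Step 2: cheapest edge leaving the tree is F-I (4); add I.
Step 3: cheapest edge leaving the tree is C-F (11); add C.
Step 4: cheapest edge leaving the tree is C-J (12); add J.
Step 5: cheapest edge leaving the tree is E-J (13); add E.
Step 6: cheapest edge leaving the tree is E-G (13); add G.
Step 7: cheapest edge leaving the tree is D-H (14); add D.
Vertex order: H, F, I, C, J, E, G, D. The 6th vertex is E.

E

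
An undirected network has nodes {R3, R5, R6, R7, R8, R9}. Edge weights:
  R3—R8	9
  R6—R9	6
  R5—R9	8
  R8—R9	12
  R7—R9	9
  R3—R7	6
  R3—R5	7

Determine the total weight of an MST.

36

Sort edges by weight, then run Kruskal:
R3—R7 (6): add — endpoints in different components.
R6—R9 (6): add — endpoints in different components.
R3—R5 (7): add — endpoints in different components.
R5—R9 (8): add — endpoints in different components.
R3—R8 (9): add — endpoints in different components.
MST edges: R3—R7, R6—R9, R3—R5, R5—R9, R3—R8; total weight 6+6+7+8+9 = 36.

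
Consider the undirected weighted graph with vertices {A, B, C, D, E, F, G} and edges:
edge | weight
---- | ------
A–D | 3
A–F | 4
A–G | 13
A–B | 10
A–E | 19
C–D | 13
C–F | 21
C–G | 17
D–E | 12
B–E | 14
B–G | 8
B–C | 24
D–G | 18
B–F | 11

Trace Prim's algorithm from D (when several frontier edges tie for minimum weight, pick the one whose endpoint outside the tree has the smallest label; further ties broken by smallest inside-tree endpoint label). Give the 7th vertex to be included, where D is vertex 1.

Prim's algorithm from D:
Step 1: cheapest edge leaving the tree is A–D (3); add A.
Step 2: cheapest edge leaving the tree is A–F (4); add F.
Step 3: cheapest edge leaving the tree is A–B (10); add B.
Step 4: cheapest edge leaving the tree is B–G (8); add G.
Step 5: cheapest edge leaving the tree is D–E (12); add E.
Step 6: cheapest edge leaving the tree is C–D (13); add C.
Vertex order: D, A, F, B, G, E, C. The 7th vertex is C.

C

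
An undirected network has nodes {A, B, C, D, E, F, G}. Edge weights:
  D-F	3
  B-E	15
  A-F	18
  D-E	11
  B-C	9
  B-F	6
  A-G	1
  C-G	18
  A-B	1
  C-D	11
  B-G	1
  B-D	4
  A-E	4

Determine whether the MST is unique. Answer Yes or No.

No

Kruskal's algorithm — process edges by increasing weight (ties by edge label):
A-B (1): add. Components now {A,B} {C} {D} {E} {F} {G}
A-G (1): add. Components now {A,B,G} {C} {D} {E} {F}
B-G (1): skip — B and G already connected.
D-F (3): add. Components now {A,B,G} {C} {D,F} {E}
A-E (4): add. Components now {A,B,E,G} {C} {D,F}
B-D (4): add. Components now {A,B,D,E,F,G} {C}
B-F (6): skip — B and F already connected.
B-C (9): add. Components now {A,B,C,D,E,F,G}
Non-tree edge B-G has weight 1, equal to the heaviest edge on its tree cycle — swapping gives another MST of the same weight. Not unique.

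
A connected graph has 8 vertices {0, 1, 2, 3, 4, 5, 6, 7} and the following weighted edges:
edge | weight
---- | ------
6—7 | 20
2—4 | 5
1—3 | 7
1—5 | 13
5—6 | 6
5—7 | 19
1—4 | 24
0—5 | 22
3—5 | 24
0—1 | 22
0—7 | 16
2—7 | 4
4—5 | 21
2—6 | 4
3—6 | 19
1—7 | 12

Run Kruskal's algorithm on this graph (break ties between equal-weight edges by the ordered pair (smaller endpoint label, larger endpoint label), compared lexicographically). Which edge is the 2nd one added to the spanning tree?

2-7

Sort edges by weight, then run Kruskal:
2—6 (4): add — endpoints in different components.
2—7 (4): add — endpoints in different components.
2—4 (5): add — endpoints in different components.
5—6 (6): add — endpoints in different components.
1—3 (7): add — endpoints in different components.
1—7 (12): add — endpoints in different components.
1—5 (13): skip — 1 and 5 already connected.
0—7 (16): add — endpoints in different components.
The 2nd edge added is 2—7.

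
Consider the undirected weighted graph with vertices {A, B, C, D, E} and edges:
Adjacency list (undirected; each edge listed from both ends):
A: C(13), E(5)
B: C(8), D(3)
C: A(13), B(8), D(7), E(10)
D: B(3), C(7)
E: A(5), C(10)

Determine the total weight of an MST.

Grow the tree from E using Prim:
Step 1: frontier [A-E 5, C-E 10] → take A-E (5); add A.
Step 2: frontier [A-C 13, C-E 10] → take C-E (10); add C.
Step 3: frontier [C-D 7, B-C 8] → take C-D (7); add D.
Step 4: frontier [B-C 8, B-D 3] → take B-D (3); add B.
MST edges: A-E, C-E, C-D, B-D; total weight 5+10+7+3 = 25.

25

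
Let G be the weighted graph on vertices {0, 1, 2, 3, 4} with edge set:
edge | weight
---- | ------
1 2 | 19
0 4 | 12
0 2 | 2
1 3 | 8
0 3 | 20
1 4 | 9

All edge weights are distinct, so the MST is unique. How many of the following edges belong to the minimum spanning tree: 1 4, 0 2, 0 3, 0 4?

3

Kruskal: consider edges lightest-first.
0 2 (2): add — endpoints in different components.
1 3 (8): add — endpoints in different components.
1 4 (9): add — endpoints in different components.
0 4 (12): add — endpoints in different components.
MST edge set: {0 2, 1 3, 1 4, 0 4}.
Of the listed edges, {1 4, 0 2, 0 4} are in the MST → 3.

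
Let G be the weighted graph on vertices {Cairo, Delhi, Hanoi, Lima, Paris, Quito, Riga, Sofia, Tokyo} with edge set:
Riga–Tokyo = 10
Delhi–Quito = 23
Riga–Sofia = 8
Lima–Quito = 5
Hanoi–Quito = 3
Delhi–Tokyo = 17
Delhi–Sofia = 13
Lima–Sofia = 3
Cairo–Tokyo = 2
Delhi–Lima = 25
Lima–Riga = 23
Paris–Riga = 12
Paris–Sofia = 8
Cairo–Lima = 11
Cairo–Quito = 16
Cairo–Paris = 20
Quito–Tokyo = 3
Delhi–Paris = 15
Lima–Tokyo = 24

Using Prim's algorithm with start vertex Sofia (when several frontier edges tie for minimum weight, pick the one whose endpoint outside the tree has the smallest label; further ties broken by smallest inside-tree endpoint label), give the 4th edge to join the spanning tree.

Prim, starting at Sofia.
Step 1: cheapest edge leaving the tree is Lima–Sofia (3); add Lima.
Step 2: cheapest edge leaving the tree is Lima–Quito (5); add Quito.
Step 3: cheapest edge leaving the tree is Hanoi–Quito (3); add Hanoi.
Step 4: cheapest edge leaving the tree is Quito–Tokyo (3); add Tokyo.
Step 5: cheapest edge leaving the tree is Cairo–Tokyo (2); add Cairo.
Step 6: cheapest edge leaving the tree is Paris–Sofia (8); add Paris.
Step 7: cheapest edge leaving the tree is Riga–Sofia (8); add Riga.
Step 8: cheapest edge leaving the tree is Delhi–Sofia (13); add Delhi.
The 4th edge added is Quito–Tokyo.

Quito-Tokyo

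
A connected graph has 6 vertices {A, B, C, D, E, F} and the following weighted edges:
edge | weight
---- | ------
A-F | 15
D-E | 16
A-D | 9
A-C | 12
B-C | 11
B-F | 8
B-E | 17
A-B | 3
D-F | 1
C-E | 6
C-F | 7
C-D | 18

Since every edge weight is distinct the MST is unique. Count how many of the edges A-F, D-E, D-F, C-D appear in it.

1

Kruskal: consider edges lightest-first.
D-F (1): add. Components now {A} {B} {C} {D,F} {E}
A-B (3): add. Components now {A,B} {C} {D,F} {E}
C-E (6): add. Components now {A,B} {C,E} {D,F}
C-F (7): add. Components now {A,B} {C,D,E,F}
B-F (8): add. Components now {A,B,C,D,E,F}
MST edge set: {D-F, A-B, C-E, C-F, B-F}.
Of the listed edges, {D-F} are in the MST → 1.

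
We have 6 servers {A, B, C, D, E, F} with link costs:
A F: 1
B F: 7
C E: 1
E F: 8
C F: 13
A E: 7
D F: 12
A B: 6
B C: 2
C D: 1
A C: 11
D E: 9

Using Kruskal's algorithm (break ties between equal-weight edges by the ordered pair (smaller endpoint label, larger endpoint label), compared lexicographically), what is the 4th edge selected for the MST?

B-C

Kruskal's algorithm — process edges by increasing weight (ties by edge label):
A F (1): add. Components now {A,F} {B} {C} {D} {E}
C D (1): add. Components now {A,F} {B} {C,D} {E}
C E (1): add. Components now {A,F} {B} {C,D,E}
B C (2): add. Components now {A,F} {B,C,D,E}
A B (6): add. Components now {A,B,C,D,E,F}
The 4th edge added is B C.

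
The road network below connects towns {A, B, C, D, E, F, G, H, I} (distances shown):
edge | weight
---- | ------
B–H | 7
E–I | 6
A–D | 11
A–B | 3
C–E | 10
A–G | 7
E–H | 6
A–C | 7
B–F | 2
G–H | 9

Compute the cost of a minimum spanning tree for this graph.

49

Kruskal's algorithm — process edges by increasing weight (ties by edge label):
B–F (2): add — endpoints in different components.
A–B (3): add — endpoints in different components.
E–H (6): add — endpoints in different components.
E–I (6): add — endpoints in different components.
A–C (7): add — endpoints in different components.
A–G (7): add — endpoints in different components.
B–H (7): add — endpoints in different components.
G–H (9): skip — G and H already connected.
C–E (10): skip — C and E already connected.
A–D (11): add — endpoints in different components.
MST edges: B–F, A–B, E–H, E–I, A–C, A–G, B–H, A–D; total weight 2+3+6+6+7+7+7+11 = 49.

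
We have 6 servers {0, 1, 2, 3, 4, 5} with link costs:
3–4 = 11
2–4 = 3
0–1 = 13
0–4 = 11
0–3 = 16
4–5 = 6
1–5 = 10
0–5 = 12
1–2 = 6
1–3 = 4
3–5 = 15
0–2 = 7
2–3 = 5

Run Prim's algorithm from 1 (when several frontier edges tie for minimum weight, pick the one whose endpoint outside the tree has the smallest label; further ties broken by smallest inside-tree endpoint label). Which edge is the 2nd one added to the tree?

Prim's algorithm from 1:
Step 1: cheapest edge leaving the tree is 1–3 (4); add 3.
Step 2: cheapest edge leaving the tree is 2–3 (5); add 2.
Step 3: cheapest edge leaving the tree is 2–4 (3); add 4.
Step 4: cheapest edge leaving the tree is 4–5 (6); add 5.
Step 5: cheapest edge leaving the tree is 0–2 (7); add 0.
The 2nd edge added is 2–3.

2-3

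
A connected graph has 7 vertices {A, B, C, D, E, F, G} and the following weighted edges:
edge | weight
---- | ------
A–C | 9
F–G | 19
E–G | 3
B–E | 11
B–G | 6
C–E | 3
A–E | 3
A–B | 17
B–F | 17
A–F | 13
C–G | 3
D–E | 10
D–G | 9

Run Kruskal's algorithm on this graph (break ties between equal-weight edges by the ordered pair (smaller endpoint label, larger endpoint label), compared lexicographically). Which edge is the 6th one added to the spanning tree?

Kruskal's algorithm — process edges by increasing weight (ties by edge label):
A–E (3): add. Components now {A,E} {B} {C} {D} {F} {G}
C–E (3): add. Components now {A,C,E} {B} {D} {F} {G}
C–G (3): add. Components now {A,C,E,G} {B} {D} {F}
E–G (3): skip — E and G already connected.
B–G (6): add. Components now {A,B,C,E,G} {D} {F}
A–C (9): skip — A and C already connected.
D–G (9): add. Components now {A,B,C,D,E,G} {F}
D–E (10): skip — D and E already connected.
B–E (11): skip — B and E already connected.
A–F (13): add. Components now {A,B,C,D,E,F,G}
The 6th edge added is A–F.

A-F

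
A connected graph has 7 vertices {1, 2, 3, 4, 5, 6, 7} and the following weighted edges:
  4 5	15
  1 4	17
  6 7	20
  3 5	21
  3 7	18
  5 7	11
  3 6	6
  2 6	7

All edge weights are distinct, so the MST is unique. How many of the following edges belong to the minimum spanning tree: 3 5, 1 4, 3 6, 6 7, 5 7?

3

Kruskal's algorithm — process edges by increasing weight (ties by edge label):
3 6 (6): add. Components now {1} {2} {3,6} {4} {5} {7}
2 6 (7): add. Components now {1} {2,3,6} {4} {5} {7}
5 7 (11): add. Components now {1} {2,3,6} {4} {5,7}
4 5 (15): add. Components now {1} {2,3,6} {4,5,7}
1 4 (17): add. Components now {1,4,5,7} {2,3,6}
3 7 (18): add. Components now {1,2,3,4,5,6,7}
MST edge set: {3 6, 2 6, 5 7, 4 5, 1 4, 3 7}.
Of the listed edges, {1 4, 3 6, 5 7} are in the MST → 3.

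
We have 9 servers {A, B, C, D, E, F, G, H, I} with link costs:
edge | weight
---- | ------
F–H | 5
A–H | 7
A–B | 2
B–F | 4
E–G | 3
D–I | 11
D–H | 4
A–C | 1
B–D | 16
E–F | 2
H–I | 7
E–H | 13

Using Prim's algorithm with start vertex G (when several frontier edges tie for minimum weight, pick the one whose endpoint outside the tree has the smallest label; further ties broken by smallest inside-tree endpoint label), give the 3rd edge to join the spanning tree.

B-F

Prim, starting at G.
Step 1: frontier [E–G 3] → take E–G (3); add E.
Step 2: frontier [E–F 2, E–H 13] → take E–F (2); add F.
Step 3: frontier [E–H 13, B–F 4, F–H 5] → take B–F (4); add B.
Step 4: frontier [A–B 2, B–D 16, E–H 13, F–H 5] → take A–B (2); add A.
Step 5: frontier [A–C 1, A–H 7, B–D 16, E–H 13, F–H 5] → take A–C (1); add C.
Step 6: frontier [A–H 7, B–D 16, E–H 13, F–H 5] → take F–H (5); add H.
Step 7: frontier [B–D 16, D–H 4, H–I 7] → take D–H (4); add D.
Step 8: frontier [D–I 11, H–I 7] → take H–I (7); add I.
The 3rd edge added is B–F.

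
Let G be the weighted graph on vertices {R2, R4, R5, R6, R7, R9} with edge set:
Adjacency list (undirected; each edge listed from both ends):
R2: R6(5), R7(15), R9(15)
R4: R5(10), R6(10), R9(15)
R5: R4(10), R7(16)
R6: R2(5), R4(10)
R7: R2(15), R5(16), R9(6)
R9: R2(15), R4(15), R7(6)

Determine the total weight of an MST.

46

Prim's algorithm from R9:
Step 1: frontier [R7-R9 6, R2-R9 15, R4-R9 15] → take R7-R9 (6); add R7.
Step 2: frontier [R2-R7 15, R5-R7 16, R2-R9 15, R4-R9 15] → take R2-R7 (15); add R2.
Step 3: frontier [R2-R6 5, R5-R7 16, R4-R9 15] → take R2-R6 (5); add R6.
Step 4: frontier [R4-R6 10, R5-R7 16, R4-R9 15] → take R4-R6 (10); add R4.
Step 5: frontier [R4-R5 10, R5-R7 16] → take R4-R5 (10); add R5.
MST edges: R7-R9, R2-R7, R2-R6, R4-R6, R4-R5; total weight 6+15+5+10+10 = 46.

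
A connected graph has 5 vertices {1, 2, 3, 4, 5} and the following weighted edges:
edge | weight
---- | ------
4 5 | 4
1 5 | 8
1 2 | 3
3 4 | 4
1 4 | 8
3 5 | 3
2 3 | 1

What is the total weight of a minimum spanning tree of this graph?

Prim, starting at 4.
Step 1: frontier [3 4 4, 4 5 4, 1 4 8] → take 3 4 (4); add 3.
Step 2: frontier [2 3 1, 3 5 3, 4 5 4, 1 4 8] → take 2 3 (1); add 2.
Step 3: frontier [1 2 3, 3 5 3, 4 5 4, 1 4 8] → take 1 2 (3); add 1.
Step 4: frontier [1 5 8, 3 5 3, 4 5 4] → take 3 5 (3); add 5.
MST edges: 3 4, 2 3, 1 2, 3 5; total weight 4+1+3+3 = 11.

11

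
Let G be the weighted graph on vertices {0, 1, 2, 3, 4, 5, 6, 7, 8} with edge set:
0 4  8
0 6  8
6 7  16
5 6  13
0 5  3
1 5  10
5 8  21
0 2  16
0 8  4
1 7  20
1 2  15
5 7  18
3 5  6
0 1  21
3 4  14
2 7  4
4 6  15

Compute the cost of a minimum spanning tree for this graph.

58

Sort edges by weight, then run Kruskal:
0 5 (3): add — endpoints in different components.
0 8 (4): add — endpoints in different components.
2 7 (4): add — endpoints in different components.
3 5 (6): add — endpoints in different components.
0 4 (8): add — endpoints in different components.
0 6 (8): add — endpoints in different components.
1 5 (10): add — endpoints in different components.
5 6 (13): skip — 5 and 6 already connected.
3 4 (14): skip — 3 and 4 already connected.
1 2 (15): add — endpoints in different components.
MST edges: 0 5, 0 8, 2 7, 3 5, 0 4, 0 6, 1 5, 1 2; total weight 3+4+4+6+8+8+10+15 = 58.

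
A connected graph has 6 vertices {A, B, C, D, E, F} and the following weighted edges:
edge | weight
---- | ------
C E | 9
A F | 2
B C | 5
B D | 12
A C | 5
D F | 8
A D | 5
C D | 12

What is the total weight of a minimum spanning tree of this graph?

26

Kruskal's algorithm — process edges by increasing weight (ties by edge label):
A F (2): add. Components now {A,F} {B} {C} {D} {E}
A C (5): add. Components now {A,C,F} {B} {D} {E}
A D (5): add. Components now {A,C,D,F} {B} {E}
B C (5): add. Components now {A,B,C,D,F} {E}
D F (8): skip — D and F already connected.
C E (9): add. Components now {A,B,C,D,E,F}
MST edges: A F, A C, A D, B C, C E; total weight 2+5+5+5+9 = 26.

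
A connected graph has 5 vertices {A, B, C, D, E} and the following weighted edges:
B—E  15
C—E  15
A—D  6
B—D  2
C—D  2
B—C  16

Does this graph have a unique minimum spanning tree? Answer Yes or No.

Sort edges by weight, then run Kruskal:
B—D (2): add. Components now {A} {B,D} {C} {E}
C—D (2): add. Components now {A} {B,C,D} {E}
A—D (6): add. Components now {A,B,C,D} {E}
B—E (15): add. Components now {A,B,C,D,E}
Non-tree edge C—E has weight 15, equal to the heaviest edge on its tree cycle — swapping gives another MST of the same weight. Not unique.

No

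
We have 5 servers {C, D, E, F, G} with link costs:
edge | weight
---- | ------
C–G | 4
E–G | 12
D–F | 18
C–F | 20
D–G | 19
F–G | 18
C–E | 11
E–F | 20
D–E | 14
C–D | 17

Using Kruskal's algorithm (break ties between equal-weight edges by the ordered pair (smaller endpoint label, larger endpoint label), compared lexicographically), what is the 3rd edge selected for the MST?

Sort edges by weight, then run Kruskal:
C–G (4): add — endpoints in different components.
C–E (11): add — endpoints in different components.
E–G (12): skip — E and G already connected.
D–E (14): add — endpoints in different components.
C–D (17): skip — C and D already connected.
D–F (18): add — endpoints in different components.
The 3rd edge added is D–E.

D-E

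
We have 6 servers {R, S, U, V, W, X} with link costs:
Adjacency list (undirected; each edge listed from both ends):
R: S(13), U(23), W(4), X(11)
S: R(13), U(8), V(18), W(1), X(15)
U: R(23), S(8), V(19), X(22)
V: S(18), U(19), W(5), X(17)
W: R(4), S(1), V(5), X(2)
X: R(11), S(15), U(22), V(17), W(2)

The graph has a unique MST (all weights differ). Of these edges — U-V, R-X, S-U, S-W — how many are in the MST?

Kruskal's algorithm — process edges by increasing weight (ties by edge label):
S-W (1): add — endpoints in different components.
W-X (2): add — endpoints in different components.
R-W (4): add — endpoints in different components.
V-W (5): add — endpoints in different components.
S-U (8): add — endpoints in different components.
MST edge set: {S-W, W-X, R-W, V-W, S-U}.
Of the listed edges, {S-U, S-W} are in the MST → 2.

2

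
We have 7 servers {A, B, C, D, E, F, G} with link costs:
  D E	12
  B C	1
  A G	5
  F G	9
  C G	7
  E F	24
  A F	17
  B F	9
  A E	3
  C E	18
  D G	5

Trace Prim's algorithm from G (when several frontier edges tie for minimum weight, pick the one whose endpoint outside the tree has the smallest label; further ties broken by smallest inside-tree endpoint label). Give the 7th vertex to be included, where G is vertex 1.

F

Prim's algorithm from G:
Step 1: cheapest edge leaving the tree is A G (5); add A.
Step 2: cheapest edge leaving the tree is A E (3); add E.
Step 3: cheapest edge leaving the tree is D G (5); add D.
Step 4: cheapest edge leaving the tree is C G (7); add C.
Step 5: cheapest edge leaving the tree is B C (1); add B.
Step 6: cheapest edge leaving the tree is B F (9); add F.
Vertex order: G, A, E, D, C, B, F. The 7th vertex is F.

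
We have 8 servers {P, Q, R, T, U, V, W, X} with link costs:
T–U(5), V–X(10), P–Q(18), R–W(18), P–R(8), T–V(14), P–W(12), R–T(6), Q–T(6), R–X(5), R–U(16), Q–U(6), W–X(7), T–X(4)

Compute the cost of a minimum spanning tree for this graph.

45

Kruskal: consider edges lightest-first.
T–X (4): add — endpoints in different components.
R–X (5): add — endpoints in different components.
T–U (5): add — endpoints in different components.
Q–T (6): add — endpoints in different components.
Q–U (6): skip — Q and U already connected.
R–T (6): skip — T and R already connected.
W–X (7): add — endpoints in different components.
P–R (8): add — endpoints in different components.
V–X (10): add — endpoints in different components.
MST edges: T–X, R–X, T–U, Q–T, W–X, P–R, V–X; total weight 4+5+5+6+7+8+10 = 45.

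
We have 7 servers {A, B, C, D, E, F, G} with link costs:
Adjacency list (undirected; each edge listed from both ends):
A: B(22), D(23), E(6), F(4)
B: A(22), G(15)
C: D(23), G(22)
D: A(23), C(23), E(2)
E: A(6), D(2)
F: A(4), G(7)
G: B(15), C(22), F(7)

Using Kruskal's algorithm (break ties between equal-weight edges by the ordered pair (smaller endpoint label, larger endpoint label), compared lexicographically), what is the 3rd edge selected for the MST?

Kruskal's algorithm — process edges by increasing weight (ties by edge label):
D—E (2): add. Components now {A} {B} {C} {D,E} {F} {G}
A—F (4): add. Components now {A,F} {B} {C} {D,E} {G}
A—E (6): add. Components now {A,D,E,F} {B} {C} {G}
F—G (7): add. Components now {A,D,E,F,G} {B} {C}
B—G (15): add. Components now {A,B,D,E,F,G} {C}
A—B (22): skip — A and B already connected.
C—G (22): add. Components now {A,B,C,D,E,F,G}
The 3rd edge added is A—E.

A-E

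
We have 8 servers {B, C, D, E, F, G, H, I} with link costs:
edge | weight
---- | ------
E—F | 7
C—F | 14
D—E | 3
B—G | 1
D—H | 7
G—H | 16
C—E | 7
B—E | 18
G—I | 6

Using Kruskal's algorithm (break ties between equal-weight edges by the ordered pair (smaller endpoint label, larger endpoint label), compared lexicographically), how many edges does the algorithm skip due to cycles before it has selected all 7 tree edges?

1

Kruskal: consider edges lightest-first.
B—G (1): add — endpoints in different components.
D—E (3): add — endpoints in different components.
G—I (6): add — endpoints in different components.
C—E (7): add — endpoints in different components.
D—H (7): add — endpoints in different components.
E—F (7): add — endpoints in different components.
C—F (14): skip — C and F already connected.
G—H (16): add — endpoints in different components.
Edges rejected before the tree was complete: 1.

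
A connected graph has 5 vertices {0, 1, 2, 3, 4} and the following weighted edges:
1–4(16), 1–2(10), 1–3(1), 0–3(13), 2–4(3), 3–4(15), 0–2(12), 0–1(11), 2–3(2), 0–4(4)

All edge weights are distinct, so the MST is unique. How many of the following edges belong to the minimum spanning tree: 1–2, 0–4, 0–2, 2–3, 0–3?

2

Kruskal: consider edges lightest-first.
1–3 (1): add — endpoints in different components.
2–3 (2): add — endpoints in different components.
2–4 (3): add — endpoints in different components.
0–4 (4): add — endpoints in different components.
MST edge set: {1–3, 2–3, 2–4, 0–4}.
Of the listed edges, {0–4, 2–3} are in the MST → 2.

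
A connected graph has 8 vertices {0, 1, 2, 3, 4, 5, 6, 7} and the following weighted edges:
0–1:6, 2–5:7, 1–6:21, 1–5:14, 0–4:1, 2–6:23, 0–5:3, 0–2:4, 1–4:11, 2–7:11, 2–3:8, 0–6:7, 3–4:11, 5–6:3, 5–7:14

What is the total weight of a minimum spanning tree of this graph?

Kruskal's algorithm — process edges by increasing weight (ties by edge label):
0–4 (1): add — endpoints in different components.
0–5 (3): add — endpoints in different components.
5–6 (3): add — endpoints in different components.
0–2 (4): add — endpoints in different components.
0–1 (6): add — endpoints in different components.
0–6 (7): skip — 0 and 6 already connected.
2–5 (7): skip — 2 and 5 already connected.
2–3 (8): add — endpoints in different components.
1–4 (11): skip — 1 and 4 already connected.
2–7 (11): add — endpoints in different components.
MST edges: 0–4, 0–5, 5–6, 0–2, 0–1, 2–3, 2–7; total weight 1+3+3+4+6+8+11 = 36.

36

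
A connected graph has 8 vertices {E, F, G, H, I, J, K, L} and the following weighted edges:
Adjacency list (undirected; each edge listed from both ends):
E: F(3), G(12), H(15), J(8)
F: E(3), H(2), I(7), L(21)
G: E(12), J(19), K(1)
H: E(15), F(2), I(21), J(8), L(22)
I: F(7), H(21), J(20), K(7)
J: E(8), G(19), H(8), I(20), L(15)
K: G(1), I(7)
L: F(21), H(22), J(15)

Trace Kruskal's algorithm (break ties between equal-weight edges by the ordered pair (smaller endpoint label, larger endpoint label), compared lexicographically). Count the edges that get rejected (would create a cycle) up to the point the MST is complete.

3

Kruskal's algorithm — process edges by increasing weight (ties by edge label):
G–K (1): add — endpoints in different components.
F–H (2): add — endpoints in different components.
E–F (3): add — endpoints in different components.
F–I (7): add — endpoints in different components.
I–K (7): add — endpoints in different components.
E–J (8): add — endpoints in different components.
H–J (8): skip — H and J already connected.
E–G (12): skip — E and G already connected.
E–H (15): skip — E and H already connected.
J–L (15): add — endpoints in different components.
Edges rejected before the tree was complete: 3.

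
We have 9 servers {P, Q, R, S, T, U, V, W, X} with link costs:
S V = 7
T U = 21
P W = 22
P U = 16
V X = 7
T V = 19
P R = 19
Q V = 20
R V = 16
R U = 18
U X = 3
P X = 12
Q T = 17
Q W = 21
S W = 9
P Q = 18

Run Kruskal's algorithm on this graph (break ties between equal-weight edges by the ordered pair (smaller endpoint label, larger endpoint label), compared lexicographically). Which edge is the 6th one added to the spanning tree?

Kruskal's algorithm — process edges by increasing weight (ties by edge label):
U X (3): add — endpoints in different components.
S V (7): add — endpoints in different components.
V X (7): add — endpoints in different components.
S W (9): add — endpoints in different components.
P X (12): add — endpoints in different components.
P U (16): skip — U and P already connected.
R V (16): add — endpoints in different components.
Q T (17): add — endpoints in different components.
P Q (18): add — endpoints in different components.
The 6th edge added is R V.

R-V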